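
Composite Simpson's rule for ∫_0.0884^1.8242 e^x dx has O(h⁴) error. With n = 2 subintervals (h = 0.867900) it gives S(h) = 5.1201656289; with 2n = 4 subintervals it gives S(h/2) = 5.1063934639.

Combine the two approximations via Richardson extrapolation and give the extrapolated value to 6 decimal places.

Method order is 4; weight 2^4 = 16.
Numerator 16*A(h/2) − A(h) = 16*5.1063934639 − 5.1201656289 = 76.5821297935
(16*5.1063934639 − 5.1201656289)/(16 − 1) = 5.1054753196
Shift from A(h/2): −0.0009181443.

5.105475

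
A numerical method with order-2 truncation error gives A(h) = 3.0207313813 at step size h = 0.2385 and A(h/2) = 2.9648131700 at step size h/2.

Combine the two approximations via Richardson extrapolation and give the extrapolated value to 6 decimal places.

2.946174

Order 2 gives 2^r = 4 and 2^r − 1 = 3.
Top: 4(2.9648131700) − (3.0207313813) = 8.8385212987
Denominator 4 − 1 = 3.
(4 × 2.9648131700 − 3.0207313813)/(4 − 1) = 2.9461737662
Correction |R − A(h/2)| = 1.864e-02; gap |A(h/2) − A(h)| = 5.592e-02.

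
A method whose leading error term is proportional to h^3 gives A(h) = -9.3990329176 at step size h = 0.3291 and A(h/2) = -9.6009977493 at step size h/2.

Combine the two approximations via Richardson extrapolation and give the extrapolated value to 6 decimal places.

-9.629850

r = 3: numerator weight 8, denominator 7.
8*(-9.6009977493) = -76.8079819944; (-76.8079819944) − (-9.3990329176) = -67.4089490768
Divide by 2^3 − 1 = 7.
Extrapolated: (-67.4089490768) / 7 = -9.6298498681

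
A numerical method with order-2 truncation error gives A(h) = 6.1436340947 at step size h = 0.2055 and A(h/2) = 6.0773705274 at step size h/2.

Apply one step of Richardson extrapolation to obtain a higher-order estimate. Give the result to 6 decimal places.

r = 2, so 2^r = 4.
4*6.0773705274 = 24.3094821096; subtract 6.1436340947 → 18.1658480149
Extrapolated: 18.1658480149 / 3 = 6.0552826716
Gap between inputs: 6.626e-02; correction applied: −0.0220878558.

6.055283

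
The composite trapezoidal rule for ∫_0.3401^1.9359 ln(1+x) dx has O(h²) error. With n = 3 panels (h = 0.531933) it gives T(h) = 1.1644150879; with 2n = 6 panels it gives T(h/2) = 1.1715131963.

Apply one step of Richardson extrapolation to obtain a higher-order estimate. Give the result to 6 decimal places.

1.173879

r = 2, so 2^r = 4.
A(h/2) − A(h) = 1.1715131963 − 1.1644150879 = 0.0070981084
Correction (A(h/2) − A(h))/(4 − 1) = 0.0070981084/3 = 0.0023660361
R = A(h/2) + (A(h/2) − A(h))/3 = 1.1715131963 + 0.0023660361 = 1.1738792324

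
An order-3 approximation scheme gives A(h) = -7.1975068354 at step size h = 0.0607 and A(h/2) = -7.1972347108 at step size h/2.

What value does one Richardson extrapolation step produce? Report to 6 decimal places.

The method has order 3: 2^3 = 8.
A(h/2) − A(h) = -7.1972347108 − (-7.1975068354) = 0.0002721246
Divide by 2^3 − 1 = 7: 0.0002721246/7 = 0.0000388749
R = A(h/2) + (A(h/2) − A(h))/7 = -7.1972347108 + 0.0000388749 = -7.1971958359

-7.197196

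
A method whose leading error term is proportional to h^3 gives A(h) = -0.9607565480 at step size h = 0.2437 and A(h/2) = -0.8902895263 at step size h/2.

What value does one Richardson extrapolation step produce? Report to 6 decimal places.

Order 3 gives 2^r = 8 and 2^r − 1 = 7.
Weighted: (-7.1223162104) − (-0.9607565480) = -6.1615596624
Divide by 2^3 − 1 = 7.
Extrapolated: (-6.1615596624) / 7 = -0.8802228089
Shift from A(h/2): +0.0100667174.

-0.880223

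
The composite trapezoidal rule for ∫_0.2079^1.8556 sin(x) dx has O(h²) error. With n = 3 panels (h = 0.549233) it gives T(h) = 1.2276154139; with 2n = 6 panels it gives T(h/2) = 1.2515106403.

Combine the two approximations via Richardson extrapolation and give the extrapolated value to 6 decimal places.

1.259476

The method has order 2: 2^2 = 4.
4 × 1.2515106403 = 5.0060425612; 5.0060425612 − 1.2276154139 = 3.7784271473
3.7784271473 ÷ 3 = 1.2594757158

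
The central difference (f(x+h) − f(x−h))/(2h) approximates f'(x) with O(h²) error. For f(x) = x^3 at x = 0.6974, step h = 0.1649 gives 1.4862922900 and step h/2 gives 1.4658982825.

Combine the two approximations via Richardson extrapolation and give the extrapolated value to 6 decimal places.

Error is O(h^2); halving h shrinks it by 2^2 = 4.
Top: 4(1.4658982825) − (1.4862922900) = 4.3773008400
Denominator 4 − 1 = 3.
(4×1.4658982825 − 1.4862922900)/(4 − 1) = 1.4591002800
Gap between inputs: 2.039e-02; correction applied: −0.0067980025.

1.459100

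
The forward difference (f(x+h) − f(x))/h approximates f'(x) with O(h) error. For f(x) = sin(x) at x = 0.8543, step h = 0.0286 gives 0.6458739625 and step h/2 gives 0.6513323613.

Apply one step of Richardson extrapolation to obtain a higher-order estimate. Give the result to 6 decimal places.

0.656791

Order 1 gives 2^r = 2 and 2^r − 1 = 1.
2·0.6513323613 − 0.6458739625 = 0.6567907601
0.6567907601 ÷ 1 = 0.6567907601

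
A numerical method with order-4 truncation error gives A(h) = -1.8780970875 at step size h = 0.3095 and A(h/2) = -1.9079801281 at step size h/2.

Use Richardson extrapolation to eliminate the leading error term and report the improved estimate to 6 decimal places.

The method has order 4: 2^4 = 16.
Weighted: (-30.5276820496) − (-1.8780970875) = -28.6495849621
Divide by 2^4 − 1 = 15.
Result: -1.9099723308

-1.909972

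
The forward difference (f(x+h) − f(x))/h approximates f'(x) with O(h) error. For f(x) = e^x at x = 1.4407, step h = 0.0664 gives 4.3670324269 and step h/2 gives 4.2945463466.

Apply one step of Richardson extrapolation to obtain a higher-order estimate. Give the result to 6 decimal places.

4.222060

r = 1: numerator weight 2, denominator 1.
2^1×A(h/2) = 8.5890926932; minus A(h) gives 4.2220602663.
Divide by 2^1 − 1 = 1.
R = 4.2220602663/1 = 4.2220602663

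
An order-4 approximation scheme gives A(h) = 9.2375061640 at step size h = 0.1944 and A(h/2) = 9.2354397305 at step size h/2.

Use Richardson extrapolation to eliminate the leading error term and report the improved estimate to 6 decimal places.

9.235302

With r = 4 the leading error scales as h^4, so the weight is 2^4 = 16.
Weighted: 147.7670356880 − 9.2375061640 = 138.5295295240
Extrapolated: 138.5295295240 / 15 = 9.2353019683
Correction |R − A(h/2)| = 1.378e-04; gap |A(h/2) − A(h)| = 2.066e-03.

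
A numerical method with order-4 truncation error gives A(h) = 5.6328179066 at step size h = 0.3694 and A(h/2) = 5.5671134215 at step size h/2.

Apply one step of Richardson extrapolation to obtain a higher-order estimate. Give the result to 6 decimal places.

5.562733

r = 4: numerator weight 16, denominator 15.
16*5.5671134215 = 89.0738147440; subtract 5.6328179066 → 83.4409968374
Divide by 2^4 − 1 = 15.
R = 83.4409968374/15 = 5.5627331225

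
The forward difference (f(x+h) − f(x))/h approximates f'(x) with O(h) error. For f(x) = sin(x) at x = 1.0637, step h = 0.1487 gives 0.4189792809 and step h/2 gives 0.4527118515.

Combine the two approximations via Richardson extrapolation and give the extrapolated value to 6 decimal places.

The method has order 1: 2^1 = 2.
Weighted: 0.9054237030 − 0.4189792809 = 0.4864444221
0.4864444221 ÷ 1 = 0.4864444221

0.486444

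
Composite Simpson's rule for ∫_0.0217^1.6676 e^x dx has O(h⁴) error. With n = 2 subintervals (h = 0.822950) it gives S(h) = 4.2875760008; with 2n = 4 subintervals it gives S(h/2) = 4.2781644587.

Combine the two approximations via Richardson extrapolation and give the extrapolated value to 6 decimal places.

With r = 4 the leading error scales as h^4, so the weight is 2^4 = 16.
16·4.2781644587 = 68.4506313392; 68.4506313392 − 4.2875760008 = 64.1630553384
Divide by 2^4 − 1 = 15.
(16·4.2781644587 − 4.2875760008)/(16 − 1) = 4.2775370226
Shift from A(h/2): −0.0006274361.

4.277537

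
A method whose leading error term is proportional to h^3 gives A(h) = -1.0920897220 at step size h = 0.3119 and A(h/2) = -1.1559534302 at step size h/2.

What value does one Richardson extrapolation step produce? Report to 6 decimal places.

-1.165077

With r = 3 the leading error scales as h^3, so the weight is 2^3 = 8.
Weighted: (-9.2476274416) − (-1.0920897220) = -8.1555377196
(8·(-1.1559534302) − (-1.0920897220))/(8 − 1) = -1.1650768171
Gap between inputs: 6.386e-02; correction applied: −0.0091233869.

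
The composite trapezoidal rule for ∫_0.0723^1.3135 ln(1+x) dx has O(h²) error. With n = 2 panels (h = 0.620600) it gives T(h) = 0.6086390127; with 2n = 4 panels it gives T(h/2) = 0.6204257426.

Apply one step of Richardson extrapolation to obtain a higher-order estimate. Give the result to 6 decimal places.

Order 2 gives 2^r = 4 and 2^r − 1 = 3.
4*0.6204257426 = 2.4817029704; subtract 0.6086390127 → 1.8730639577
R = 1.8730639577/3 = 0.6243546526
Correction |R − A(h/2)| = 3.929e-03; gap |A(h/2) − A(h)| = 1.179e-02.

0.624355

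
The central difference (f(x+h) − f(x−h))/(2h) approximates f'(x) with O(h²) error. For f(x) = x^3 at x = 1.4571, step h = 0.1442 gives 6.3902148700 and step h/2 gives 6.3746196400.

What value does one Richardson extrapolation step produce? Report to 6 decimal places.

6.369421

Method order is 2; weight 2^2 = 4.
4×6.3746196400 = 25.4984785600; subtract 6.3902148700 → 19.1082636900
Denominator 4 − 1 = 3.
So the Richardson estimate is 6.3694212300.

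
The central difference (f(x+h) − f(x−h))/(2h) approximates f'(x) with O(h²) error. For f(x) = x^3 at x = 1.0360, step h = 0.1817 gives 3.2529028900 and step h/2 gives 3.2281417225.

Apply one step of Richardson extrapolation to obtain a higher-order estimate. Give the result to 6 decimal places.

Method order is 2; weight 2^2 = 4.
4·3.2281417225 = 12.9125668900; 12.9125668900 − 3.2529028900 = 9.6596640000
(4·3.2281417225 − 3.2529028900)/(4 − 1) = 3.2198880000
Gap between inputs: 2.476e-02; correction applied: −0.0082537225.

3.219888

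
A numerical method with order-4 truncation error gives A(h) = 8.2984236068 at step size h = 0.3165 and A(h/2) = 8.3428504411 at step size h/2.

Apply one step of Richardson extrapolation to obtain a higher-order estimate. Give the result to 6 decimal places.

The method has order 4: 2^4 = 16.
16 × 8.3428504411 = 133.4856070576; 133.4856070576 − 8.2984236068 = 125.1871834508
(16 × 8.3428504411 − 8.2984236068)/(16 − 1) = 8.3458122301
Gap between inputs: 4.443e-02; correction applied: +0.0029617890.

8.345812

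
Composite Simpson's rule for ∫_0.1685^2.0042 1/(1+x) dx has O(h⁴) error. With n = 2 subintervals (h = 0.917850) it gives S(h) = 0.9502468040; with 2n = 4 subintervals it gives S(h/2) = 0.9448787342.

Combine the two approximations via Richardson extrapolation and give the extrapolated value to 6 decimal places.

The method has order 4: 2^4 = 16.
2^4*A(h/2) = 15.1180597472; minus A(h) gives 14.1678129432.
Divide by 2^4 − 1 = 15.
14.1678129432 ÷ 15 = 0.9445208629
Correction |R − A(h/2)| = 3.579e-04; gap |A(h/2) − A(h)| = 5.368e-03.

0.944521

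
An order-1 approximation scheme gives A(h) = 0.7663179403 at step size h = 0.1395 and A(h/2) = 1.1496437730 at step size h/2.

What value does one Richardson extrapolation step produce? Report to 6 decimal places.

Error is O(h^1); halving h shrinks it by 2^1 = 2.
Weighted: 2.2992875460 − 0.7663179403 = 1.5329696057
(2·1.1496437730 − 0.7663179403)/(2 − 1) = 1.5329696057

1.532970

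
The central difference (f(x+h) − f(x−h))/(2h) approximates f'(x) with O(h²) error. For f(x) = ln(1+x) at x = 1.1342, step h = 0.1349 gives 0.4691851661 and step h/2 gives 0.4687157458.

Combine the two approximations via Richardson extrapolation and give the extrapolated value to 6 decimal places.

r = 2: numerator weight 4, denominator 3.
Weighted: 1.8748629832 − 0.4691851661 = 1.4056778171
Divide by 2^2 − 1 = 3.
So the Richardson estimate is 0.4685592724.
Correction |R − A(h/2)| = 1.565e-04; gap |A(h/2) − A(h)| = 4.694e-04.

0.468559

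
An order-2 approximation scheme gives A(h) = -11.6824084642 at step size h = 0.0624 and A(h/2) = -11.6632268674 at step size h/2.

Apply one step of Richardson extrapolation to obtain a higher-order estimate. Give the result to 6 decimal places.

Order 2 gives 2^r = 4 and 2^r − 1 = 3.
4×(-11.6632268674) = -46.6529074696; subtract (-11.6824084642) → -34.9704990054
(4×(-11.6632268674) − (-11.6824084642))/(4 − 1) = -11.6568330018
Shift from A(h/2): +0.0063938656.

-11.656833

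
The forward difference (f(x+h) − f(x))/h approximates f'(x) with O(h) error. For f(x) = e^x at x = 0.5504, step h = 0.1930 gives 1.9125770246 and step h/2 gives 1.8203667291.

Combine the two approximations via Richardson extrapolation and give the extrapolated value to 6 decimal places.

Order 1 gives 2^r = 2 and 2^r − 1 = 1.
2*1.8203667291 = 3.6407334582; 3.6407334582 − 1.9125770246 = 1.7281564336
Divide by 2^1 − 1 = 1.
R = 1.7281564336/1 = 1.7281564336
Gap between inputs: 9.221e-02; correction applied: −0.0922102955.

1.728156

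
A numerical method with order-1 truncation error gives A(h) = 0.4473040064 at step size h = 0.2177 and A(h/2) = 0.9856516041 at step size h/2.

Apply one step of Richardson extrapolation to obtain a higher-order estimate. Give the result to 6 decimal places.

1.523999

The method has order 1: 2^1 = 2.
2*0.9856516041 = 1.9713032082; 1.9713032082 − 0.4473040064 = 1.5239992018
Divide by 2^1 − 1 = 1.
So the Richardson estimate is 1.5239992018.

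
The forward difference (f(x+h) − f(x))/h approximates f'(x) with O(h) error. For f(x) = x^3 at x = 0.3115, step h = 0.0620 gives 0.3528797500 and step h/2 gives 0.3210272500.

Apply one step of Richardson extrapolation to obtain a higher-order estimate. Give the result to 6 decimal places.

0.289175

The method has order 1: 2^1 = 2.
2·0.3210272500 − 0.3528797500 = 0.2891747500
(2·0.3210272500 − 0.3528797500)/(2 − 1) = 0.2891747500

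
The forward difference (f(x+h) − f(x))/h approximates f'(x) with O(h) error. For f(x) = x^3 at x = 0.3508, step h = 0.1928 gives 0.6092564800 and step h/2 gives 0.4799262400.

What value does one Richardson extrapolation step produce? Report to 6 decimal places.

0.350596

Error is O(h^1); halving h shrinks it by 2^1 = 2.
2^1 × A(h/2) = 0.9598524800; minus A(h) gives 0.3505960000.
(2 × 0.4799262400 − 0.6092564800)/(2 − 1) = 0.3505960000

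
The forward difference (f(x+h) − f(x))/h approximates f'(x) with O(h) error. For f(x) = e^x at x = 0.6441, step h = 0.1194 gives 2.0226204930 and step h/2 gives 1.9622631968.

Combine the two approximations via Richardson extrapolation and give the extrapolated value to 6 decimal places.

1.901906

r = 1, so 2^r = 2.
2*1.9622631968 − 2.0226204930 = 1.9019059006
Extrapolated: 1.9019059006 / 1 = 1.9019059006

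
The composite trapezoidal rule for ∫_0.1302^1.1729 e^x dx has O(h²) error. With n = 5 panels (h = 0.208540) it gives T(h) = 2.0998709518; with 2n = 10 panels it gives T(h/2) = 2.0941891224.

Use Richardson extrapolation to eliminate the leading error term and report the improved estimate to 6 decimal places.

2.092295

r = 2, so 2^r = 4.
2^2 × A(h/2) = 8.3767564896; minus A(h) gives 6.2768855378.
Divide by 2^2 − 1 = 3.
So the Richardson estimate is 2.0922951793.
Gap between inputs: 5.682e-03; correction applied: −0.0018939431.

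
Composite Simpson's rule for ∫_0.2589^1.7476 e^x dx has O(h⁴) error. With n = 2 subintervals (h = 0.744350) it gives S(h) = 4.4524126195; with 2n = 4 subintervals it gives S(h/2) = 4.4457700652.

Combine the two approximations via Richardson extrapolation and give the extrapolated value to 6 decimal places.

With r = 4 the leading error scales as h^4, so the weight is 2^4 = 16.
16·4.4457700652 = 71.1323210432; subtract 4.4524126195 → 66.6799084237
(16·4.4457700652 − 4.4524126195)/(16 − 1) = 4.4453272282

4.445327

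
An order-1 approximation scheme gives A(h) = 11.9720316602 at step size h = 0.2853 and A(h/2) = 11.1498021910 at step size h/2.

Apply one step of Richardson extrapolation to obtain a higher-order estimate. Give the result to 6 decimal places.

With r = 1 the leading error scales as h^1, so the weight is 2^1 = 2.
A(h/2) − A(h) = 11.1498021910 − 11.9720316602 = -0.8222294692
Divide by 2^1 − 1 = 1: (-0.8222294692)/1 = -0.8222294692
R = A(h/2) + (A(h/2) − A(h))/1 = 11.1498021910 − 0.8222294692 = 10.3275727218
Shift from A(h/2): −0.8222294692.

10.327573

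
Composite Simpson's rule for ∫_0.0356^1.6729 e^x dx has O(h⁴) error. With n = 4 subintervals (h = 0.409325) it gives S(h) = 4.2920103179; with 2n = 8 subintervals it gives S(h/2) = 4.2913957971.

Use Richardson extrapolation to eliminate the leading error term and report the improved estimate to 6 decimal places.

4.291355

Order 4 gives 2^r = 16 and 2^r − 1 = 15.
16*4.2913957971 = 68.6623327536; subtract 4.2920103179 → 64.3703224357
Denominator 16 − 1 = 15.
So the Richardson estimate is 4.2913548290.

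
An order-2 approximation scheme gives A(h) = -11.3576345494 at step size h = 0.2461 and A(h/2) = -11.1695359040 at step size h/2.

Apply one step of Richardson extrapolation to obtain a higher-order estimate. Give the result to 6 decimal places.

Error is O(h^2); halving h shrinks it by 2^2 = 4.
Difference of the inputs: -11.1695359040 − (-11.3576345494) = 0.1880986454
Correction (A(h/2) − A(h))/(4 − 1) = 0.1880986454/3 = 0.0626995485
R = -11.1695359040 + 0.0626995485 = -11.1068363555

-11.106836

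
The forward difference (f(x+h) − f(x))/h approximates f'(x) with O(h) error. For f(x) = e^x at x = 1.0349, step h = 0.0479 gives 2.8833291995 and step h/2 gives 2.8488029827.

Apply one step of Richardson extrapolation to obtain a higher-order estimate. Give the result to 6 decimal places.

Leading term ∝ h^1; use weight 2 = 2^1.
2×2.8488029827 = 5.6976059654; subtract 2.8833291995 → 2.8142767659
(2×2.8488029827 − 2.8833291995)/(2 − 1) = 2.8142767659

2.814277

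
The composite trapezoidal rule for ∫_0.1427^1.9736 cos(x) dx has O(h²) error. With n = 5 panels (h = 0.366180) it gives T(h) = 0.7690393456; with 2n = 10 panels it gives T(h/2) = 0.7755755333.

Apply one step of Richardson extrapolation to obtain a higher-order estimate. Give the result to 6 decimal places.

0.777754

Method order is 2; weight 2^2 = 4.
Top: 4(0.7755755333) − (0.7690393456) = 2.3332627876
Divide by 2^2 − 1 = 3.
(4*0.7755755333 − 0.7690393456)/(4 − 1) = 0.7777542625
Correction |R − A(h/2)| = 2.179e-03; gap |A(h/2) − A(h)| = 6.536e-03.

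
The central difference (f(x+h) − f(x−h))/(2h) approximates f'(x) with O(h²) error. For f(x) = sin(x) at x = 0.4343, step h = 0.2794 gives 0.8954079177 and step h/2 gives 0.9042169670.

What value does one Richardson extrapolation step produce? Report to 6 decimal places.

0.907153

Leading term ∝ h^2; use weight 4 = 2^2.
Difference of the inputs: 0.9042169670 − 0.8954079177 = 0.0088090493
Correction (A(h/2) − A(h))/(4 − 1) = 0.0088090493/3 = 0.0029363498
R = 0.9042169670 + 0.0029363498 = 0.9071533168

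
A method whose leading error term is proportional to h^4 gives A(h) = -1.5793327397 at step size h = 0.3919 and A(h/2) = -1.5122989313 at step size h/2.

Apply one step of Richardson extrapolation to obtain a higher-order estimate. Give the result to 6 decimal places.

With r = 4 the leading error scales as h^4, so the weight is 2^4 = 16.
16×(-1.5122989313) = -24.1967829008; subtract (-1.5793327397) → -22.6174501611
(-22.6174501611) ÷ 15 = -1.5078300107

-1.507830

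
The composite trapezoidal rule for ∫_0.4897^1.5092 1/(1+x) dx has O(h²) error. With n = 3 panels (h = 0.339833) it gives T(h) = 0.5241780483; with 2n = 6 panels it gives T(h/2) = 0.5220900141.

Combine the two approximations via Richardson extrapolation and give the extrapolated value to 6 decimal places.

r = 2, so 2^r = 4.
4·0.5220900141 = 2.0883600564; 2.0883600564 − 0.5241780483 = 1.5641820081
Denominator 4 − 1 = 3.
1.5641820081 ÷ 3 = 0.5213940027
Shift from A(h/2): −0.0006960114.

0.521394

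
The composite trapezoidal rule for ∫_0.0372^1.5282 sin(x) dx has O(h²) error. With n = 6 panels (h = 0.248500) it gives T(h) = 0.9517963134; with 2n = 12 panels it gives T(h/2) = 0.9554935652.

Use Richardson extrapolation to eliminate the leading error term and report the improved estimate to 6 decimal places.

r = 2: numerator weight 4, denominator 3.
Top: 4(0.9554935652) − (0.9517963134) = 2.8701779474
2.8701779474 ÷ 3 = 0.9567259825
Gap between inputs: 3.697e-03; correction applied: +0.0012324173.

0.956726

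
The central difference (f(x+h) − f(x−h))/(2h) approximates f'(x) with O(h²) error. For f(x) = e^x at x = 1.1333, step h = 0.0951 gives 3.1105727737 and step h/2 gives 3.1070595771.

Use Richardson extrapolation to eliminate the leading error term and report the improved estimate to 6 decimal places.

With r = 2 the leading error scales as h^2, so the weight is 2^2 = 4.
A(h/2) − A(h) = 3.1070595771 − 3.1105727737 = -0.0035131966
Divide by 2^2 − 1 = 3: (-0.0035131966)/3 = -0.0011710655
R = 3.1070595771 − 0.0011710655 = 3.1058885116

3.105889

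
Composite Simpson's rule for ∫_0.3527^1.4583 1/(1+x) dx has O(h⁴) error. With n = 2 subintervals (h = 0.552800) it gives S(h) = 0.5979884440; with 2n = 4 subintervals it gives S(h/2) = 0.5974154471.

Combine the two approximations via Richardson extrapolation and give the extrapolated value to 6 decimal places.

0.597377

With r = 4 the leading error scales as h^4, so the weight is 2^4 = 16.
16*0.5974154471 = 9.5586471536; subtract 0.5979884440 → 8.9606587096
(16*0.5974154471 − 0.5979884440)/(16 − 1) = 0.5973772473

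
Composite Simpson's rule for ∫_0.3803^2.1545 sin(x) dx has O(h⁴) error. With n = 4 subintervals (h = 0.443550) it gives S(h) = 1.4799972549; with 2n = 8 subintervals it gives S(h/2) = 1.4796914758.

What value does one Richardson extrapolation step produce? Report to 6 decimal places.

With r = 4 the leading error scales as h^4, so the weight is 2^4 = 16.
2^4·A(h/2) = 23.6750636128; minus A(h) gives 22.1950663579.
Extrapolated: 22.1950663579 / 15 = 1.4796710905
Shift from A(h/2): −0.0000203853.

1.479671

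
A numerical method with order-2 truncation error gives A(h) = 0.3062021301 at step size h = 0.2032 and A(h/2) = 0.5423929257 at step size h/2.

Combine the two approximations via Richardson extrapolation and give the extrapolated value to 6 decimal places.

Leading term ∝ h^2; use weight 4 = 2^2.
Weighted: 2.1695717028 − 0.3062021301 = 1.8633695727
Extrapolated: 1.8633695727 / 3 = 0.6211231909

0.621123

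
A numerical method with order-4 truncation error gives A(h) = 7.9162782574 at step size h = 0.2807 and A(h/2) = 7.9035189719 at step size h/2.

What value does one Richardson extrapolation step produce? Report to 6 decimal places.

The method has order 4: 2^4 = 16.
Numerator 16*A(h/2) − A(h) = 16*7.9035189719 − 7.9162782574 = 118.5400252930
118.5400252930 ÷ 15 = 7.9026683529
Correction |R − A(h/2)| = 8.506e-04; gap |A(h/2) − A(h)| = 1.276e-02.

7.902668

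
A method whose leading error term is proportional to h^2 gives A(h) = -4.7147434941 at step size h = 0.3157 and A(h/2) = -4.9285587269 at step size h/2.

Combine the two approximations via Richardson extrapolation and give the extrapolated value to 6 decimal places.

The method has order 2: 2^2 = 4.
Top: 4(-4.9285587269) − (-4.7147434941) = -14.9994914135
(-14.9994914135) ÷ 3 = -4.9998304712

-4.999830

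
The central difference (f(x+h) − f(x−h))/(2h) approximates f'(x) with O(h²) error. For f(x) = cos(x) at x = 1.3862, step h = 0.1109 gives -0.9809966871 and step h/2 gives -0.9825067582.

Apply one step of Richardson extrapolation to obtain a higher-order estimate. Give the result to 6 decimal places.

-0.983010

Order 2 gives 2^r = 4 and 2^r − 1 = 3.
4*(-0.9825067582) = -3.9300270328; (-3.9300270328) − (-0.9809966871) = -2.9490303457
(-2.9490303457) ÷ 3 = -0.9830101152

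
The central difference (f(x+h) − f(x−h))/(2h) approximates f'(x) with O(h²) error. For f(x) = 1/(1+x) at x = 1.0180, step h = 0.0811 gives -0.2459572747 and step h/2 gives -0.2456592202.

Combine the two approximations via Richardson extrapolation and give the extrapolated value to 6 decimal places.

-0.245560

With r = 2 the leading error scales as h^2, so the weight is 2^2 = 4.
4×(-0.2456592202) = -0.9826368808; subtract (-0.2459572747) → -0.7366796061
Denominator 4 − 1 = 3.
(4×(-0.2456592202) − (-0.2459572747))/(4 − 1) = -0.2455598687
Correction |R − A(h/2)| = 9.935e-05; gap |A(h/2) − A(h)| = 2.981e-04.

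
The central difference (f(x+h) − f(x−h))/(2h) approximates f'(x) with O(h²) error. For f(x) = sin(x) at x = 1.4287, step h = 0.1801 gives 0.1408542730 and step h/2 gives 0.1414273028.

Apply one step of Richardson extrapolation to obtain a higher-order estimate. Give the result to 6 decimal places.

The method has order 2: 2^2 = 4.
Difference of the inputs: 0.1414273028 − 0.1408542730 = 0.0005730298
Divide by 2^2 − 1 = 3: 0.0005730298/3 = 0.0001910099
R = A(h/2) + (A(h/2) − A(h))/3 = 0.1414273028 + 0.0001910099 = 0.1416183127
Shift from A(h/2): +0.0001910099.

0.141618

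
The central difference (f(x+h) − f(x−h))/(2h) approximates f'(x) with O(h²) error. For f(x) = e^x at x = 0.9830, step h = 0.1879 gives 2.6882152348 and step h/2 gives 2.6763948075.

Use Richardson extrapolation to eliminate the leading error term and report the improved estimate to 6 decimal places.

The method has order 2: 2^2 = 4.
4*2.6763948075 = 10.7055792300; subtract 2.6882152348 → 8.0173639952
Denominator 4 − 1 = 3.
So the Richardson estimate is 2.6724546651.
Shift from A(h/2): −0.0039401424.

2.672455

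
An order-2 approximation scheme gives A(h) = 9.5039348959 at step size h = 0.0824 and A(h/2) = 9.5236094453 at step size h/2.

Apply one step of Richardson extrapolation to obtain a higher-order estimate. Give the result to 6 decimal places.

9.530168

With r = 2 the leading error scales as h^2, so the weight is 2^2 = 4.
2^2·A(h/2) = 38.0944377812; minus A(h) gives 28.5905028853.
28.5905028853 ÷ 3 = 9.5301676284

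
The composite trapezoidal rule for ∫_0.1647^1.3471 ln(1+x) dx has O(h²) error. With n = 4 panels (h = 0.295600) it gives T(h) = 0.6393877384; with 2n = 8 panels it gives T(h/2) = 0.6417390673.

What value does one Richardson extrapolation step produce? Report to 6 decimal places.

0.642523

Method order is 2; weight 2^2 = 4.
Numerator 4*A(h/2) − A(h) = 4*0.6417390673 − 0.6393877384 = 1.9275685308
Divide by 2^2 − 1 = 3.
Extrapolated: 1.9275685308 / 3 = 0.6425228436
Gap between inputs: 2.351e-03; correction applied: +0.0007837763.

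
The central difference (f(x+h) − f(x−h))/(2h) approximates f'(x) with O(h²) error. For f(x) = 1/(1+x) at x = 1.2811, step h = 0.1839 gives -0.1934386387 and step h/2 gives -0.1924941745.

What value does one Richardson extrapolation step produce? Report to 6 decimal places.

-0.192179

Method order is 2; weight 2^2 = 4.
2^2·A(h/2) = -0.7699766980; minus A(h) gives -0.5765380593.
Denominator 4 − 1 = 3.
Result: -0.1921793531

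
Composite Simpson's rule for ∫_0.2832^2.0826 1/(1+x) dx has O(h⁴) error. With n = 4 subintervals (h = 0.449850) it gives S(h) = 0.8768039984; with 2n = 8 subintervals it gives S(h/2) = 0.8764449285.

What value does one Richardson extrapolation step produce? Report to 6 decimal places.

With r = 4 the leading error scales as h^4, so the weight is 2^4 = 16.
16×0.8764449285 = 14.0231188560; subtract 0.8768039984 → 13.1463148576
Divide by 2^4 − 1 = 15.
(16×0.8764449285 − 0.8768039984)/(16 − 1) = 0.8764209905
Correction |R − A(h/2)| = 2.394e-05; gap |A(h/2) − A(h)| = 3.591e-04.

0.876421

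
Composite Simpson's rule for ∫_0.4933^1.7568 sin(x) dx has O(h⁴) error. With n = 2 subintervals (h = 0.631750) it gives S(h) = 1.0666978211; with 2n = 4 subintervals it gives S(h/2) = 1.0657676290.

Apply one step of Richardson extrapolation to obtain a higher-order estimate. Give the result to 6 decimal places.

Method order is 4; weight 2^4 = 16.
Numerator 16 × A(h/2) − A(h) = 16 × 1.0657676290 − 1.0666978211 = 15.9855842429
Divide by 2^4 − 1 = 15.
15.9855842429 ÷ 15 = 1.0657056162

1.065706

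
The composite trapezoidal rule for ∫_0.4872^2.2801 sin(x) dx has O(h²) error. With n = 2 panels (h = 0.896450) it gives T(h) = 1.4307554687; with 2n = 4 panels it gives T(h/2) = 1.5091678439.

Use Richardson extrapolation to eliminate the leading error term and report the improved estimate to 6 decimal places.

1.535305

With r = 2 the leading error scales as h^2, so the weight is 2^2 = 4.
4·1.5091678439 = 6.0366713756; subtract 1.4307554687 → 4.6059159069
4.6059159069 ÷ 3 = 1.5353053023
Correction |R − A(h/2)| = 2.614e-02; gap |A(h/2) − A(h)| = 7.841e-02.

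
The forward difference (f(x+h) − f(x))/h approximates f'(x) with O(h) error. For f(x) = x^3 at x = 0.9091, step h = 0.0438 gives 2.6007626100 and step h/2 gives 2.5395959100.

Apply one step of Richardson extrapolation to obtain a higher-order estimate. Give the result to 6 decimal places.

Order 1 gives 2^r = 2 and 2^r − 1 = 1.
Numerator 2·A(h/2) − A(h) = 2·2.5395959100 − 2.6007626100 = 2.4784292100
(2·2.5395959100 − 2.6007626100)/(2 − 1) = 2.4784292100
Shift from A(h/2): −0.0611667000.

2.478429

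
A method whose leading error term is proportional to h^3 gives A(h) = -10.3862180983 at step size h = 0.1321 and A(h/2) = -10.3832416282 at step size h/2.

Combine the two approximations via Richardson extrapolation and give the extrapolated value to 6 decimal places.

With r = 3 the leading error scales as h^3, so the weight is 2^3 = 8.
Numerator 8 × A(h/2) − A(h) = 8 × (-10.3832416282) − (-10.3862180983) = -72.6797149273
(8 × (-10.3832416282) − (-10.3862180983))/(8 − 1) = -10.3828164182
Gap between inputs: 2.976e-03; correction applied: +0.0004252100.

-10.382816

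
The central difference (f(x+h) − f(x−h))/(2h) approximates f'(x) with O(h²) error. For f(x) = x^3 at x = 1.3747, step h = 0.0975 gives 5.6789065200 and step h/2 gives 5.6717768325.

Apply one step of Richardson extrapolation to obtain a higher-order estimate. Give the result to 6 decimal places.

5.669400

Method order is 2; weight 2^2 = 4.
Numerator 4×A(h/2) − A(h) = 4×5.6717768325 − 5.6789065200 = 17.0082008100
Denominator 4 − 1 = 3.
17.0082008100 ÷ 3 = 5.6694002700
Gap between inputs: 7.130e-03; correction applied: −0.0023765625.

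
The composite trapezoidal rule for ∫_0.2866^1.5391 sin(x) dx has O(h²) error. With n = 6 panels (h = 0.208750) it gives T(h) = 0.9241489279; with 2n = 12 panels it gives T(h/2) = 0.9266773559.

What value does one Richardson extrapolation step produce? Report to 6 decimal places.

0.927520

Error is O(h^2); halving h shrinks it by 2^2 = 4.
A(h/2) − A(h) = 0.9266773559 − 0.9241489279 = 0.0025284280
Correction (A(h/2) − A(h))/(4 − 1) = 0.0025284280/3 = 0.0008428093
R = A(h/2) + (A(h/2) − A(h))/3 = 0.9266773559 + 0.0008428093 = 0.9275201652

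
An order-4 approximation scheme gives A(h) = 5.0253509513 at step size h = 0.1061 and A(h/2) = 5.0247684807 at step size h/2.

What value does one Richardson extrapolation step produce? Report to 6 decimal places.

5.024730

Order 4 gives 2^r = 16 and 2^r − 1 = 15.
A(h/2) − A(h) = 5.0247684807 − 5.0253509513 = -0.0005824706
Correction (A(h/2) − A(h))/(16 − 1) = (-0.0005824706)/15 = -0.0000388314
R = A(h/2) + (A(h/2) − A(h))/15 = 5.0247684807 − 0.0000388314 = 5.0247296493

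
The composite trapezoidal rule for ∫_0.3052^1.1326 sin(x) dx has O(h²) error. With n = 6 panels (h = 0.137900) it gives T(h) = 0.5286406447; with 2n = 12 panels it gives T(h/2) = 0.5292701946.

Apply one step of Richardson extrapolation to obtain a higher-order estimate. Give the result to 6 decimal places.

0.529480

r = 2, so 2^r = 4.
A(h/2) − A(h) = 0.5292701946 − 0.5286406447 = 0.0006295499
Divide by 2^2 − 1 = 3: 0.0006295499/3 = 0.0002098500
R = 0.5292701946 + 0.0002098500 = 0.5294800446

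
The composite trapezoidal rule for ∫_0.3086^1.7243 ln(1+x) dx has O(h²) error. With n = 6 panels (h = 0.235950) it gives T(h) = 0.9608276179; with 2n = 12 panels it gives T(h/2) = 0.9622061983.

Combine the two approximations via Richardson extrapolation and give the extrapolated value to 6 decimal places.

0.962666

The method has order 2: 2^2 = 4.
A(h/2) − A(h) = 0.9622061983 − 0.9608276179 = 0.0013785804
Correction (A(h/2) − A(h))/(4 − 1) = 0.0013785804/3 = 0.0004595268
R = 0.9622061983 + 0.0004595268 = 0.9626657251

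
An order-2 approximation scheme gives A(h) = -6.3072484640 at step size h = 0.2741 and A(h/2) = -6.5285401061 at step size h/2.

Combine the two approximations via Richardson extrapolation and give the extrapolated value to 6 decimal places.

-6.602304

r = 2: numerator weight 4, denominator 3.
4 × (-6.5285401061) − (-6.3072484640) = -19.8069119604
Denominator 4 − 1 = 3.
So the Richardson estimate is -6.6023039868.
Gap between inputs: 2.213e-01; correction applied: −0.0737638807.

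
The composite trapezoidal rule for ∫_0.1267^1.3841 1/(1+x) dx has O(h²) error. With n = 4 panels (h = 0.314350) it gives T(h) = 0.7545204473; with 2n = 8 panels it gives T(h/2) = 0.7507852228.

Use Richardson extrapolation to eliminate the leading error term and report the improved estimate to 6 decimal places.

Order 2 gives 2^r = 4 and 2^r − 1 = 3.
2^2×A(h/2) = 3.0031408912; minus A(h) gives 2.2486204439.
2.2486204439 ÷ 3 = 0.7495401480

0.749540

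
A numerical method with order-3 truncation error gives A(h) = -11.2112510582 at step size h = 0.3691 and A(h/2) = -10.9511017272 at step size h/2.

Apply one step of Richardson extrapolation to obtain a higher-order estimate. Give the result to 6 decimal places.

Error is O(h^3); halving h shrinks it by 2^3 = 8.
Numerator 8 × A(h/2) − A(h) = 8 × (-10.9511017272) − (-11.2112510582) = -76.3975627594
Denominator 8 − 1 = 7.
So the Richardson estimate is -10.9139375371.

-10.913938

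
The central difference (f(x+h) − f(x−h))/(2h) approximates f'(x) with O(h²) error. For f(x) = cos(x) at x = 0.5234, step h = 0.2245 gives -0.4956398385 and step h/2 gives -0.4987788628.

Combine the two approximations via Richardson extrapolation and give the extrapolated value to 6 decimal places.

-0.499825

With r = 2 the leading error scales as h^2, so the weight is 2^2 = 4.
4·(-0.4987788628) = -1.9951154512; subtract (-0.4956398385) → -1.4994756127
(4·(-0.4987788628) − (-0.4956398385))/(4 − 1) = -0.4998252042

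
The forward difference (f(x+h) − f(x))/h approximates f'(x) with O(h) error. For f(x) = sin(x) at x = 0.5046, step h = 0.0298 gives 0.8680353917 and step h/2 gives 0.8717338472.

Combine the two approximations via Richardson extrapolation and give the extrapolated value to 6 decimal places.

0.875432

The method has order 1: 2^1 = 2.
A(h/2) − A(h) = 0.8717338472 − 0.8680353917 = 0.0036984555
Correction (A(h/2) − A(h))/(2 − 1) = 0.0036984555/1 = 0.0036984555
R = A(h/2) + (A(h/2) − A(h))/1 = 0.8717338472 + 0.0036984555 = 0.8754323027
Correction |R − A(h/2)| = 3.698e-03; gap |A(h/2) − A(h)| = 3.698e-03.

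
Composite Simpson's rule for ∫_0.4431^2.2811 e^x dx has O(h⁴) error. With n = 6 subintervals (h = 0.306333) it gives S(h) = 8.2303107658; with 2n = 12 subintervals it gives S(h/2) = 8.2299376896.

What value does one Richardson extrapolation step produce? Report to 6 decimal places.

Leading term ∝ h^4; use weight 16 = 2^4.
A(h/2) − A(h) = 8.2299376896 − 8.2303107658 = -0.0003730762
Correction (A(h/2) − A(h))/(16 − 1) = (-0.0003730762)/15 = -0.0000248717
R = 8.2299376896 − 0.0000248717 = 8.2299128179
Correction |R − A(h/2)| = 2.487e-05; gap |A(h/2) − A(h)| = 3.731e-04.

8.229913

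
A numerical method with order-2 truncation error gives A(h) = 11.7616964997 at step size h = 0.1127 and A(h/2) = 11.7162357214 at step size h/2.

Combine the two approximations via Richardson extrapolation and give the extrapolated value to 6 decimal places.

Leading term ∝ h^2; use weight 4 = 2^2.
Difference of the inputs: 11.7162357214 − 11.7616964997 = -0.0454607783
Correction (A(h/2) − A(h))/(4 − 1) = (-0.0454607783)/3 = -0.0151535928
R = 11.7162357214 − 0.0151535928 = 11.7010821286
Correction |R − A(h/2)| = 1.515e-02; gap |A(h/2) − A(h)| = 4.546e-02.

11.701082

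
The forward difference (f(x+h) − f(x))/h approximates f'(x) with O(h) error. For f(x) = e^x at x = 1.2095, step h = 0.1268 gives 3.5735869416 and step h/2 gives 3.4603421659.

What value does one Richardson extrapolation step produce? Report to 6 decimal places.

3.347097

The method has order 1: 2^1 = 2.
Top: 2(3.4603421659) − (3.5735869416) = 3.3470973902
Denominator 2 − 1 = 1.
R = 3.3470973902/1 = 3.3470973902
Correction |R − A(h/2)| = 1.132e-01; gap |A(h/2) − A(h)| = 1.132e-01.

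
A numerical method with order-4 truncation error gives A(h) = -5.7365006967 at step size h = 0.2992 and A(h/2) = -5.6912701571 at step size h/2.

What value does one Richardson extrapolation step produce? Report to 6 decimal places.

-5.688255

Method order is 4; weight 2^4 = 16.
Difference of the inputs: -5.6912701571 − (-5.7365006967) = 0.0452305396
Divide by 2^4 − 1 = 15: 0.0452305396/15 = 0.0030153693
R = A(h/2) + (A(h/2) − A(h))/15 = -5.6912701571 + 0.0030153693 = -5.6882547878
Shift from A(h/2): +0.0030153693.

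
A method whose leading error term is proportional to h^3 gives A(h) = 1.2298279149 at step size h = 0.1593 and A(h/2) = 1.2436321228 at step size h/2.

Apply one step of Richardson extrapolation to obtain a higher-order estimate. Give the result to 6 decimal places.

r = 3, so 2^r = 8.
Numerator 8×A(h/2) − A(h) = 8×1.2436321228 − 1.2298279149 = 8.7192290675
8.7192290675 ÷ 7 = 1.2456041525

1.245604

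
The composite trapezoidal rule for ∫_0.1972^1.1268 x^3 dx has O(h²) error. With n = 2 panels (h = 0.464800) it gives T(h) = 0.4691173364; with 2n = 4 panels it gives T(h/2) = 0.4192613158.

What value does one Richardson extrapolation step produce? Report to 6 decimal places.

With r = 2 the leading error scales as h^2, so the weight is 2^2 = 4.
4·0.4192613158 = 1.6770452632; subtract 0.4691173364 → 1.2079279268
Denominator 4 − 1 = 3.
So the Richardson estimate is 0.4026426423.
Correction |R − A(h/2)| = 1.662e-02; gap |A(h/2) − A(h)| = 4.986e-02.

0.402643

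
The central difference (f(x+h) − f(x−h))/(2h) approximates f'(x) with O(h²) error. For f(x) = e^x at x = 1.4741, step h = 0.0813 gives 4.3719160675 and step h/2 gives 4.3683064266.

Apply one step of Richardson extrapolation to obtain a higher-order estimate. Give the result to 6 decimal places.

r = 2, so 2^r = 4.
2^2·A(h/2) = 17.4732257064; minus A(h) gives 13.1013096389.
Denominator 4 − 1 = 3.
So the Richardson estimate is 4.3671032130.
Gap between inputs: 3.610e-03; correction applied: −0.0012032136.

4.367103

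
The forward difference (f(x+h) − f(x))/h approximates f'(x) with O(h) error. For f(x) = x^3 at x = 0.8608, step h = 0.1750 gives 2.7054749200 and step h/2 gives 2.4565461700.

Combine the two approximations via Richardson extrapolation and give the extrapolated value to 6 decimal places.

2.207617

The method has order 1: 2^1 = 2.
Top: 2(2.4565461700) − (2.7054749200) = 2.2076174200
Divide by 2^1 − 1 = 1.
R = 2.2076174200/1 = 2.2076174200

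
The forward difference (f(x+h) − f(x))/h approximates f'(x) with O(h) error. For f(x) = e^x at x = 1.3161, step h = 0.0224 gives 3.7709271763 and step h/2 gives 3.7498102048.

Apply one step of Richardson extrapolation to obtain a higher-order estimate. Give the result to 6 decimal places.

3.728693

The method has order 1: 2^1 = 2.
Numerator 2×A(h/2) − A(h) = 2×3.7498102048 − 3.7709271763 = 3.7286932333
Divide by 2^1 − 1 = 1.
(2×3.7498102048 − 3.7709271763)/(2 − 1) = 3.7286932333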